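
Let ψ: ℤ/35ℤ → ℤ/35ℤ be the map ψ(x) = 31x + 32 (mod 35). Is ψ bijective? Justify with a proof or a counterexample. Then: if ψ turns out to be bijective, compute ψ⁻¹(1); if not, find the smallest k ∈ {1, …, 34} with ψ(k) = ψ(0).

Suppose ψ(s) = ψ(t) in ℤ/35ℤ. Then 31s + 32 ≡ 31t + 32 (mod 35), hence 31(s − t) ≡ 0 (mod 35).
Since gcd(31, 35) = 1, 31 is invertible modulo 35, hence s − t ≡ 0 (mod 35), i.e. s = t.
We now compute 31⁻¹ mod 35 explicitly. Euclid's algorithm: 35 = 1·31 + 4, 31 = 7·4 + 3, 4 = 1·3 + 1; back-substituting gives 1 = 26·31 − 23·35, so 31⁻¹ ≡ 26 (mod 35).
Then y ↦ 26(y − 32) is a two-sided inverse to ψ, so every y ∈ ℤ/35ℤ has a preimage.
So ψ is bijective.
Since ψ is bijective, we compute ψ⁻¹(1): solve 31x + 32 ≡ 1 (mod 35), i.e. 31x ≡ 4 (mod 35).
Multiplying by 31⁻¹ = 26 gives x ≡ 26·4 = 104 = 2·35 + 34 ≡ 34 (mod 35).
Check: ψ(34) = 31·34 + 32 = 1086 = 31·35 + 1 ≡ 1 (mod 35).

34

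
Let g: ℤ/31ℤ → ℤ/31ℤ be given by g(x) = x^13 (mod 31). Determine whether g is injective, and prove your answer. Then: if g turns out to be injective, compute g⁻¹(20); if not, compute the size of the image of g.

18

Since 31 is prime, the nonzero elements of ℤ/31ℤ form a cyclic group of order 30.
As gcd(13, 30) = 1, raising to the 13th power is a bijection on this group: if a^13 ≡ b^13 then (ab^{−1})^13 = 1, and the only element of order dividing gcd(13, 30) = 1 is 1, so a = b.
With g(0) = 0 this makes g injective on all of ℤ/31ℤ, hence bijective (finite equal-size domain and codomain). In particular g is injective.
Since g is injective, we find the preimage of 20. The inverse of x ↦ x^13 on (ℤ/31ℤ)^× is x ↦ x^7, because 13·7 = 91 = 3·30 + 1 ≡ 1 (mod 30) and x^{30} = 1 for x ≠ 0 (Fermat). So g⁻¹(20) = 20^7 mod 31.
Repeated squaring mod 31: 20^1 ≡ 20, 20^2 ≡ 20² = 400 ≡ 28, 20^4 ≡ 28² = 784 ≡ 9. Since 7 = 4 + 2 + 1, 20^7 ≡ 9·28·20: 9·28 = 252 ≡ 4, then 4·20 = 80 ≡ 18. So 20^7 ≡ 18 (mod 31).
Hence g⁻¹(20) = 18.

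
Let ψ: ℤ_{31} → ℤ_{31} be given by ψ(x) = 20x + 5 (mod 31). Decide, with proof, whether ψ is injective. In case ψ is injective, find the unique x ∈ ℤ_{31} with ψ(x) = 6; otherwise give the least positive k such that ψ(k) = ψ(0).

If ψ(u) = ψ(v), then 20u ≡ 20v (mod 31). Because gcd(20, 31) = 1, we may cancel 20 to get u ≡ v (mod 31).
So ψ is injective.
We now compute 20⁻¹ mod 31 explicitly. Euclid's algorithm: 31 = 1·20 + 11, 20 = 1·11 + 9, 11 = 1·9 + 2, 9 = 4·2 + 1; back-substituting gives 1 = 14·20 − 9·31, so 20⁻¹ ≡ 14 (mod 31).
Since ψ is injective, we compute ψ⁻¹(6): solve 20x + 5 ≡ 6 (mod 31), i.e. 20x ≡ 1 (mod 31).
Multiplying by 20⁻¹ = 14 gives x ≡ 14·1 = 14 ≡ 14 (mod 31).
Check: ψ(14) = 20·14 + 5 = 285 = 9·31 + 6 ≡ 6 (mod 31).

14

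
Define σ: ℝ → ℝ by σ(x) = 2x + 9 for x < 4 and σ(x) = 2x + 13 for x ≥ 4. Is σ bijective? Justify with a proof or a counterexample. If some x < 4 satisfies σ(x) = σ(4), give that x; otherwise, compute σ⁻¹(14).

5/2

Both pieces are strictly increasing (slopes 2 and 2), so each is injective on its own interval.
The left piece maps (−∞, 4) onto (−∞, 17); the right piece maps [4, ∞) onto [21, ∞).
The images leave a gap (17 has no preimage), so σ is not surjective, hence not bijective.
Because the two images are disjoint, no x < 4 has σ(x) = σ(4), so we compute σ⁻¹(14): 14 lies in (−∞, 17), so solve 2x + 9 = 14: x = (14 − 9)/2 = 5/2.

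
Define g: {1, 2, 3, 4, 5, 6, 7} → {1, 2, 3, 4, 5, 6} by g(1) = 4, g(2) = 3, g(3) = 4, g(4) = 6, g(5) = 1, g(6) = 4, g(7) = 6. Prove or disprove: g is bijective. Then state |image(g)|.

g(1) = 4 = g(3) with 1 ≠ 3, so g is not injective, hence not bijective.
The image of g is {1, 3, 4, 6}, which has 4 elements.

4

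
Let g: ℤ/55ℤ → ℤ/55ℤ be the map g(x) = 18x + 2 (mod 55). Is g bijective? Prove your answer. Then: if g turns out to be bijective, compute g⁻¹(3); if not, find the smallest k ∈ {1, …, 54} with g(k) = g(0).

52

Suppose g(x_1) = g(x_2) in ℤ/55ℤ. Then 18x_1 + 2 ≡ 18x_2 + 2 (mod 55), thus 18(x_1 − x_2) ≡ 0 (mod 55).
Since gcd(18, 55) = 1, 18 is invertible modulo 55, so x_1 − x_2 ≡ 0 (mod 55), i.e. x_1 = x_2.
We now compute 18⁻¹ mod 55 explicitly. Euclid's algorithm: 55 = 3·18 + 1; back-substituting gives 1 = 52·18 − 17·55, so 18⁻¹ ≡ 52 (mod 55).
For any y ∈ ℤ/55ℤ, x = 52(y − 2) mod 55 satisfies g(x) = 18·52(y − 2) + 2 ≡ y (since 18·52 ≡ 1 mod 55). So every y has a preimage.
Hence g is bijective.
Since g is bijective, we compute g⁻¹(3): solve 18x + 2 ≡ 3 (mod 55), i.e. 18x ≡ 1 (mod 55).
Multiplying by 18⁻¹ = 52 gives x ≡ 52·1 = 52 ≡ 52 (mod 55).
Check: g(52) = 18·52 + 2 = 938 = 17·55 + 3 ≡ 3 (mod 55).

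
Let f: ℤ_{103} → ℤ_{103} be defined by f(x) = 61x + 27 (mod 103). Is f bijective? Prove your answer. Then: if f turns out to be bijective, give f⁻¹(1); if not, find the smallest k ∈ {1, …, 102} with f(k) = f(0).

84

Recall: injectivity means: for all u, v in the domain, f(u) = f(v) implies u = v.
If f(u) = f(v), then 61u ≡ 61v (mod 103). Because gcd(61, 103) = 1, we may cancel 61 to get u ≡ v (mod 103).
We now compute 61⁻¹ mod 103 explicitly. Euclid's algorithm: 103 = 1·61 + 42, 61 = 1·42 + 19, 42 = 2·19 + 4, 19 = 4·4 + 3, 4 = 1·3 + 1; back-substituting gives 1 = 76·61 − 45·103, so 61⁻¹ ≡ 76 (mod 103).
For any y ∈ ℤ_{103}, x = 76(y − 27) mod 103 satisfies f(x) = 61·76(y − 27) + 27 ≡ y (since 61·76 ≡ 1 mod 103). So every y has a preimage.
So f is bijective.
Since f is bijective, we find f⁻¹(1): we need 61x ≡ 1 − 27 ≡ 77 (mod 103). Using 61⁻¹ = 76: x ≡ 76·77 = 5852 = 56·103 + 84, so x = 84.
Check: f(84) = 61·84 + 27 = 5151 = 50·103 + 1 ≡ 1 (mod 103).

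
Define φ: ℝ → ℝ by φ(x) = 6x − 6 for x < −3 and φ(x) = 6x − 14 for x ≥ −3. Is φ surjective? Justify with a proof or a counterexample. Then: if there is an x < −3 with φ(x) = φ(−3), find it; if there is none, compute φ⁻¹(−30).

-13/3

Both pieces are strictly increasing (slopes 6 and 6), so each is injective on its own interval.
The left piece maps (−∞, −3) onto (−∞, −24); the right piece maps [−3, ∞) onto [−32, ∞).
The union (−∞, −24) ∪ [−32, ∞) covers ℝ, so φ is surjective.
For the follow-up: the images overlap, so an x < −3 with φ(x) = φ(−3) exists. φ(−3) = −32; solving 6x − 6 = −32 for x < −3 gives x = (−32 + 6)/6 = −13/3.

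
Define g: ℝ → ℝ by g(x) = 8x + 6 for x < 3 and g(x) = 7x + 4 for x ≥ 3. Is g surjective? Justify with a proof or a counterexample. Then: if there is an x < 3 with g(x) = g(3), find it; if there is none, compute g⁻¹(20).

Both pieces are strictly increasing (slopes 8 and 7), so each is injective on its own interval.
The left piece maps (−∞, 3) onto (−∞, 30); the right piece maps [3, ∞) onto [25, ∞).
The union (−∞, 30) ∪ [25, ∞) covers ℝ, so g is surjective.
For the follow-up: the images overlap, so an x < 3 with g(x) = g(3) exists. g(3) = 25; solving 8x + 6 = 25 for x < 3 gives x = (25 − 6)/8 = 19/8.

19/8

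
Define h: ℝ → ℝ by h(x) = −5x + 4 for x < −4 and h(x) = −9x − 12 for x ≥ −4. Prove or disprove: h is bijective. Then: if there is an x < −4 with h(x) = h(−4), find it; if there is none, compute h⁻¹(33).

Both pieces are strictly decreasing (slopes −5 and −9), so each is injective on its own interval.
The left piece maps (−∞, −4) onto (24, ∞); the right piece maps [−4, ∞) onto (−∞, 24].
Since 24 = 24, the images partition ℝ: h is injective and surjective, hence bijective.
Because the two images are disjoint, no x < −4 has h(x) = h(−4), so we compute h⁻¹(33): 33 lies in (24, ∞), so solve −5x + 4 = 33: x = (33 − 4)/(−5) = −29/5.

-29/5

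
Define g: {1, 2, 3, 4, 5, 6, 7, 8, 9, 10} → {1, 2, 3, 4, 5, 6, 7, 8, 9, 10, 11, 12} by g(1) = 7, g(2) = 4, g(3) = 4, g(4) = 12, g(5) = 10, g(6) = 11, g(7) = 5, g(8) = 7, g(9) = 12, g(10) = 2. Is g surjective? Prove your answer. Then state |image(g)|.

7

No element maps to 1, so g is not surjective.
The image of g is {2, 4, 5, 7, 10, 11, 12}, which has 7 elements.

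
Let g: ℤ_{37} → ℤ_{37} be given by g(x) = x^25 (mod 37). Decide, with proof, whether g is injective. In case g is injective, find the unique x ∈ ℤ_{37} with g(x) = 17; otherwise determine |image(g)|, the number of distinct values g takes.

35

Since 37 is prime, the nonzero elements of ℤ_{37} form a cyclic group of order 36.
As gcd(25, 36) = 1, raising to the 25th power is a bijection on this group: if s^25 ≡ t^25 then (st^{−1})^25 = 1, and the only element of order dividing gcd(25, 36) = 1 is 1, so s = t.
With g(0) = 0 this makes g injective on all of ℤ_{37}, hence bijective (finite equal-size domain and codomain). In particular g is injective.
Since g is injective, we find the preimage of 17. The inverse of x ↦ x^25 on (ℤ_{37})^× is x ↦ x^13, because 25·13 = 325 = 9·36 + 1 ≡ 1 (mod 36) and x^{36} = 1 for x ≠ 0 (Fermat). So g⁻¹(17) = 17^13 mod 37.
Repeated squaring mod 37: 17^1 ≡ 17, 17^2 ≡ 17² = 289 ≡ 30, 17^4 ≡ 30² = 900 ≡ 12, 17^8 ≡ 12² = 144 ≡ 33. Since 13 = 8 + 4 + 1, 17^13 ≡ 33·12·17: 33·12 = 396 ≡ 26, then 26·17 = 442 ≡ 35. So 17^13 ≡ 35 (mod 37).
Hence g⁻¹(17) = 35.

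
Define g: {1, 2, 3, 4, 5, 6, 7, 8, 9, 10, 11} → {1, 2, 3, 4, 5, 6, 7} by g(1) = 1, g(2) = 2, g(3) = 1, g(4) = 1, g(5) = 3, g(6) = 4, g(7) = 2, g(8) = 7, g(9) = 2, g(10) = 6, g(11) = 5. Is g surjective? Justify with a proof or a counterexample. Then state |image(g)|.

7

Every element of the codomain has a preimage: 1 = g(1), 2 = g(2), 3 = g(5), 4 = g(6), 5 = g(11), 6 = g(10), 7 = g(8).
So g is surjective.
The image of g is {1, 2, 3, 4, 5, 6, 7}, which has 7 elements.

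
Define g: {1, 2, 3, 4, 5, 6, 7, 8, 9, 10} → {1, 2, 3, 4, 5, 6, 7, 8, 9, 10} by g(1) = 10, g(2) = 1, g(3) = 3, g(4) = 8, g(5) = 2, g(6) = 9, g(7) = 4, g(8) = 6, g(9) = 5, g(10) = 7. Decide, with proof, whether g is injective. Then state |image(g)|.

10

The values g(1), …, g(10) are 10, 1, 3, 8, 2, 9, 4, 6, 5, 7 — all distinct.
So g(a) = g(b) only when a = b, and g is injective.
The image of g is {1, 2, 3, 4, 5, 6, 7, 8, 9, 10}, which has 10 elements.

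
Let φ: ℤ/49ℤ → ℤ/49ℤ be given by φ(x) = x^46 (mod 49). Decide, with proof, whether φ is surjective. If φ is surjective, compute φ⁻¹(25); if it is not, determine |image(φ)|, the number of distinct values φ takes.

22

φ(0) = 0^46 = 0.
φ(7): Repeated squaring mod 49: 7^1 ≡ 7, 7^2 ≡ 7² = 49 ≡ 0, 7^4 ≡ 0² = 0, 7^8 ≡ 0² = 0, 7^16 ≡ 0² = 0, 7^32 ≡ 0² = 0. Since 46 = 32 + 8 + 4 + 2, 7^46 ≡ 0·0·0·0: 0·0 = 0, then 0·0 = 0, then 0·0 = 0. So 7^46 ≡ 0 (mod 49).
So φ(0) = φ(7) = 0 while 0 ≠ 7, thus φ is not injective.
A non-injective map from the 49-element set ℤ/49ℤ to itself takes at most 48 distinct values, so it cannot be surjective. So φ is not surjective.
Since φ is not surjective, we determine |image(φ)|. Computing x^46 mod 49 for each x (by repeated squaring, reducing mod 49 at every step), the values φ(0), φ(1), …, φ(48) are: 0, 1, 16, 32, 11, 37, 22, 0, 29, 44, 4, 39, 9, 43, 0, 8, 23, 25, 18, 30, 15, 0, 36, 2, 46, 46, 2, 36, 0, 15, 30, 18, 25, 23, 8, 0, 43, 9, 39, 4, 44, 29, 0, 22, 37, 11, 32, 16, 1.
The distinct values are {0, 1, 2, 4, 8, 9, 11, 15, 16, 18, 22, 23, 25, 29, 30, 32, 36, 37, 39, 43, 44, 46}; there are 22 of them.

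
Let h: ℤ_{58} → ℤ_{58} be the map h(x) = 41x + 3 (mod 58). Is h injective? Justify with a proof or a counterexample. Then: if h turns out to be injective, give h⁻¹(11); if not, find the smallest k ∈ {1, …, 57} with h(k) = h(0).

If h(a) = h(b), then 41a ≡ 41b (mod 58). Because gcd(41, 58) = 1, we may cancel 41 to get a ≡ b (mod 58).
Therefore h is injective.
We now compute 41⁻¹ mod 58 explicitly. Euclid's algorithm: 58 = 1·41 + 17, 41 = 2·17 + 7, 17 = 2·7 + 3, 7 = 2·3 + 1; back-substituting gives 1 = 17·41 − 12·58, so 41⁻¹ ≡ 17 (mod 58).
Since h is injective, we compute h⁻¹(11): solve 41x + 3 ≡ 11 (mod 58), i.e. 41x ≡ 8 (mod 58).
Multiplying by 41⁻¹ = 17 gives x ≡ 17·8 = 136 = 2·58 + 20 ≡ 20 (mod 58).
Check: h(20) = 41·20 + 3 = 823 = 14·58 + 11 ≡ 11 (mod 58).

20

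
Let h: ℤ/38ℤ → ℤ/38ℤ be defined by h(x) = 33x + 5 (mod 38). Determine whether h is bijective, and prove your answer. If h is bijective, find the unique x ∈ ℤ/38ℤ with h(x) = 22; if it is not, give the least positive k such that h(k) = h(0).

27

Suppose h(a) = h(b) in ℤ/38ℤ. Then 33a + 5 ≡ 33b + 5 (mod 38), hence 33(a − b) ≡ 0 (mod 38).
Since gcd(33, 38) = 1, 33 is invertible modulo 38, therefore a − b ≡ 0 (mod 38), i.e. a = b.
We now compute 33⁻¹ mod 38 explicitly. Euclid's algorithm: 38 = 1·33 + 5, 33 = 6·5 + 3, 5 = 1·3 + 2, 3 = 1·2 + 1; back-substituting gives 1 = 15·33 − 13·38, so 33⁻¹ ≡ 15 (mod 38).
For any y ∈ ℤ/38ℤ, x = 15(y − 5) mod 38 satisfies h(x) = 33·15(y − 5) + 5 ≡ y (since 33·15 ≡ 1 mod 38). So every y has a preimage.
Hence h is bijective.
Since h is bijective, we compute h⁻¹(22): solve 33x + 5 ≡ 22 (mod 38), i.e. 33x ≡ 17 (mod 38).
Multiplying by 33⁻¹ = 15 gives x ≡ 15·17 = 255 = 6·38 + 27 ≡ 27 (mod 38).
Check: h(27) = 33·27 + 5 = 896 = 23·38 + 22 ≡ 22 (mod 38).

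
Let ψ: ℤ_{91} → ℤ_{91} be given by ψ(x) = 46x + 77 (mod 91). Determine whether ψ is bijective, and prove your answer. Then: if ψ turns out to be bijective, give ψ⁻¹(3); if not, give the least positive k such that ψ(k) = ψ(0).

34

By definition, ψ is injective if ψ(u) = ψ(v) implies u = v.
Suppose ψ(u) = ψ(v) in ℤ_{91}. Then 46u + 77 ≡ 46v + 77 (mod 91), therefore 46(u − v) ≡ 0 (mod 91).
Since gcd(46, 91) = 1, 46 is invertible modulo 91, hence u − v ≡ 0 (mod 91), i.e. u = v.
We now compute 46⁻¹ mod 91 explicitly. Euclid's algorithm: 91 = 1·46 + 45, 46 = 1·45 + 1; back-substituting gives 1 = 2·46 − 1·91, so 46⁻¹ ≡ 2 (mod 91).
For any y ∈ ℤ_{91}, x = 2(y − 77) mod 91 satisfies ψ(x) = 46·2(y − 77) + 77 ≡ y (since 46·2 ≡ 1 mod 91). So every y has a preimage.
Thus ψ is bijective.
Since ψ is bijective, we find ψ⁻¹(3): we need 46x ≡ 3 − 77 ≡ 17 (mod 91). Using 46⁻¹ = 2: x ≡ 2·17 = 34, so x = 34.
Check: ψ(34) = 46·34 + 77 = 1641 = 18·91 + 3 ≡ 3 (mod 91).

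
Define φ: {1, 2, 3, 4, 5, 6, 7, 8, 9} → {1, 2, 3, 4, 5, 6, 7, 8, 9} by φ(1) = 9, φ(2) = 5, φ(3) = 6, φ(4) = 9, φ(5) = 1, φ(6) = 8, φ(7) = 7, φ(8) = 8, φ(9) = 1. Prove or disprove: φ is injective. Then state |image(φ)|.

φ(1) = 9 = φ(4) with 1 ≠ 4, so φ is not injective.
The image of φ is {1, 5, 6, 7, 8, 9}, which has 6 elements.

6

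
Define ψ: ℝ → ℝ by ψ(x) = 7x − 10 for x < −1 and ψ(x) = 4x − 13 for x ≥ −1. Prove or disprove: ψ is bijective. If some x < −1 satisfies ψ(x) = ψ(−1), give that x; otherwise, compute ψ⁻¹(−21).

-11/7

Both pieces are strictly increasing (slopes 7 and 4), so each is injective on its own interval.
The left piece maps (−∞, −1) onto (−∞, −17); the right piece maps [−1, ∞) onto [−17, ∞).
Since −17 = −17, the images partition ℝ: ψ is injective and surjective, hence bijective.
Because the two images are disjoint, no x < −1 has ψ(x) = ψ(−1), so we compute ψ⁻¹(−21): −21 lies in (−∞, −17), so solve 7x − 10 = −21: x = (−21 + 10)/7 = −11/7.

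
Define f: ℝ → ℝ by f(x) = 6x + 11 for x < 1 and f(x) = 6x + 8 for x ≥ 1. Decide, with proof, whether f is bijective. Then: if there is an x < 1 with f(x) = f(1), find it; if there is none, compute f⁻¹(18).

1/2

Both pieces are strictly increasing (slopes 6 and 6), so each is injective on its own interval.
The left piece maps (−∞, 1) onto (−∞, 17); the right piece maps [1, ∞) onto [14, ∞).
These images overlap. In particular f(1) = 14 (right piece), and solving 6x + 11 = 14 on the left piece gives x = 1/2 < 1.
So f(1/2) = f(1) with 1/2 ≠ 1, and f is not injective, hence not bijective. This x = 1/2 is the requested value below 1.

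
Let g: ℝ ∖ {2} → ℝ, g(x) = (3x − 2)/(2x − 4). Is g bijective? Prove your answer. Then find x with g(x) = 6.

If g(x) = 3/2, cross-multiplying gives 2(3x − 2) = 3(2x − 4), which simplifies to −4 = −12 — false.  So 3/2 has no preimage and g is not surjective.
Hence g is not bijective.
Solving g(x) = 6: cross-multiplying gives 3x − 2 = 6(2x − 4), which rearranges to −9x = −22, so x = 22/9.

22/9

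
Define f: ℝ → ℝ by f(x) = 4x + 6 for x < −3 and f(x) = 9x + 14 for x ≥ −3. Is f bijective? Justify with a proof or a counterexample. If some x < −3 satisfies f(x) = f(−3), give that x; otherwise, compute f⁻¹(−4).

-19/4

Both pieces are strictly increasing (slopes 4 and 9), so each is injective on its own interval.
The left piece maps (−∞, −3) onto (−∞, −6); the right piece maps [−3, ∞) onto [−13, ∞).
These images overlap. In particular f(−3) = −13 (right piece), and solving 4x + 6 = −13 on the left piece gives x = −19/4 < −3.
So f(−19/4) = f(−3) with −19/4 ≠ −3, and f is not injective, hence not bijective. This x = −19/4 is the requested value below −3.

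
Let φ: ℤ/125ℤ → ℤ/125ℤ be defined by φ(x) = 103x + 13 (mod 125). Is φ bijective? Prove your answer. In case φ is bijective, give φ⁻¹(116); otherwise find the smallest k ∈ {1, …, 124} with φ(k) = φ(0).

1

If φ(u) = φ(v), then 103u ≡ 103v (mod 125). Because gcd(103, 125) = 1, we may cancel 103 to get u ≡ v (mod 125).
We now compute 103⁻¹ mod 125 explicitly. Euclid's algorithm: 125 = 1·103 + 22, 103 = 4·22 + 15, 22 = 1·15 + 7, 15 = 2·7 + 1; back-substituting gives 1 = 17·103 − 14·125, so 103⁻¹ ≡ 17 (mod 125).
Then y ↦ 17(y − 13) is a two-sided inverse to φ, so every y ∈ ℤ/125ℤ has a preimage.
Therefore φ is bijective.
Since φ is bijective, we compute φ⁻¹(116): solve 103x + 13 ≡ 116 (mod 125), i.e. 103x ≡ 103 (mod 125).
Multiplying by 103⁻¹ = 17 gives x ≡ 17·103 = 1751 = 14·125 + 1 ≡ 1 (mod 125).
Check: φ(1) = 103·1 + 13 = 116 ≡ 116 (mod 125).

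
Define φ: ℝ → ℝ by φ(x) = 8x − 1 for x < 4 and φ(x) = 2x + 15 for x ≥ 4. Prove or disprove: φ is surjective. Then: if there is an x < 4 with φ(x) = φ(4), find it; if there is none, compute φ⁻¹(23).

Both pieces are strictly increasing (slopes 8 and 2), so each is injective on its own interval.
The left piece maps (−∞, 4) onto (−∞, 31); the right piece maps [4, ∞) onto [23, ∞).
The union (−∞, 31) ∪ [23, ∞) covers ℝ, so φ is surjective.
For the follow-up: the images overlap, so an x < 4 with φ(x) = φ(4) exists. φ(4) = 23; solving 8x − 1 = 23 for x < 4 gives x = (23 + 1)/8 = 3.

3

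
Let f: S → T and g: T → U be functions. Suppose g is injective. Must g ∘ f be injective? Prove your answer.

No. Take S = {1, 2}, T = U = {1, 2, 3, 4, 5}, f(1) = f(2) = 1, and g = identity (injective).
Then (g ∘ f)(1) = (g ∘ f)(2) = 1 with 1 ≠ 2, so g ∘ f is not injective.

not injective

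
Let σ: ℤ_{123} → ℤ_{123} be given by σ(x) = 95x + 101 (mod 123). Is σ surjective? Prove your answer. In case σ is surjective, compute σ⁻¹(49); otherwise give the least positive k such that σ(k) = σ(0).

Since gcd(95, 123) = 1, 95 is invertible modulo 123. Euclid's algorithm: 123 = 1·95 + 28, 95 = 3·28 + 11, 28 = 2·11 + 6, 11 = 1·6 + 5, 6 = 1·5 + 1; back-substituting gives 1 = 101·95 − 78·123, so 95⁻¹ ≡ 101 (mod 123).
For any y ∈ ℤ_{123}, x = 101(y − 101) mod 123 satisfies σ(x) = 95·101(y − 101) + 101 ≡ y (since 95·101 ≡ 1 mod 123). So every y has a preimage.
So σ is surjective.
Since σ is surjective, we find σ⁻¹(49): we need 95x ≡ 49 − 101 ≡ 71 (mod 123). Using 95⁻¹ = 101: x ≡ 101·71 = 7171 = 58·123 + 37, so x = 37.
Check: σ(37) = 95·37 + 101 = 3616 = 29·123 + 49 ≡ 49 (mod 123).

37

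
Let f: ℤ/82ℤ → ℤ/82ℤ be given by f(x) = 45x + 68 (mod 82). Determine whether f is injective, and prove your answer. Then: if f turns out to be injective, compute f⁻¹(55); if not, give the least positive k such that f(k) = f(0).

7

Recall that injectivity means: for all u, v in the domain, f(u) = f(v) implies u = v.
If f(u) = f(v), then 45u ≡ 45v (mod 82). Because gcd(45, 82) = 1, we may cancel 45 to get u ≡ v (mod 82).
So f is injective.
We now compute 45⁻¹ mod 82 explicitly. Euclid's algorithm: 82 = 1·45 + 37, 45 = 1·37 + 8, 37 = 4·8 + 5, 8 = 1·5 + 3, 5 = 1·3 + 2, 3 = 1·2 + 1; back-substituting gives 1 = 31·45 − 17·82, so 45⁻¹ ≡ 31 (mod 82).
Since f is injective, we compute f⁻¹(55): solve 45x + 68 ≡ 55 (mod 82), i.e. 45x ≡ 69 (mod 82).
Multiplying by 45⁻¹ = 31 gives x ≡ 31·69 = 2139 = 26·82 + 7 ≡ 7 (mod 82).
Check: f(7) = 45·7 + 68 = 383 = 4·82 + 55 ≡ 55 (mod 82).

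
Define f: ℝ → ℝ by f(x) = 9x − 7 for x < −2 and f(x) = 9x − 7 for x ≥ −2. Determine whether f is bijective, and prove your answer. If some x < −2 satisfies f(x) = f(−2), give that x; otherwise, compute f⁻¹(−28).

-7/3

Both pieces are strictly increasing (slopes 9 and 9), so each is injective on its own interval.
The left piece maps (−∞, −2) onto (−∞, −25); the right piece maps [−2, ∞) onto [−25, ∞).
Since −25 = −25, the images partition ℝ: f is injective and surjective, hence bijective.
Because the two images are disjoint, no x < −2 has f(x) = f(−2), so we compute f⁻¹(−28): −28 lies in (−∞, −25), so solve 9x − 7 = −28: x = (−28 + 7)/9 = −7/3.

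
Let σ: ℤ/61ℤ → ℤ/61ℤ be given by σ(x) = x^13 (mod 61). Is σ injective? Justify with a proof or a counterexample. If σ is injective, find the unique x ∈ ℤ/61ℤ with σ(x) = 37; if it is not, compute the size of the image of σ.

8

Since 61 is prime, the nonzero elements of ℤ/61ℤ form a cyclic group of order 60.
As gcd(13, 60) = 1, raising to the 13th power is a bijection on this group: if x_1^13 ≡ x_2^13 then (x_1x_2^{−1})^13 = 1, and the only element of order dividing gcd(13, 60) = 1 is 1, so x_1 = x_2.
With σ(0) = 0 this makes σ injective on all of ℤ/61ℤ, hence bijective (finite equal-size domain and codomain). In particular σ is injective.
Since σ is injective, we find the preimage of 37. The inverse of x ↦ x^13 on (ℤ/61ℤ)^× is x ↦ x^37, because 13·37 = 481 = 8·60 + 1 ≡ 1 (mod 60) and x^{60} = 1 for x ≠ 0 (Fermat). So σ⁻¹(37) = 37^37 mod 61.
Repeated squaring mod 61: 37^1 ≡ 37, 37^2 ≡ 37² = 1369 ≡ 27, 37^4 ≡ 27² = 729 ≡ 58, 37^8 ≡ 58² = 3364 ≡ 9, 37^16 ≡ 9² = 81 ≡ 20, 37^32 ≡ 20² = 400 ≡ 34. Since 37 = 32 + 4 + 1, 37^37 ≡ 34·58·37: 34·58 = 1972 ≡ 20, then 20·37 = 740 ≡ 8. So 37^37 ≡ 8 (mod 61).
Hence σ⁻¹(37) = 8.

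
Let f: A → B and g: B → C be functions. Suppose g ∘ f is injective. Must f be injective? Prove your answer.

injective

Suppose f(x_1) = f(x_2). Applying g: (g ∘ f)(x_1) = (g ∘ f)(x_2). Since g ∘ f is injective, x_1 = x_2. Therefore f is injective.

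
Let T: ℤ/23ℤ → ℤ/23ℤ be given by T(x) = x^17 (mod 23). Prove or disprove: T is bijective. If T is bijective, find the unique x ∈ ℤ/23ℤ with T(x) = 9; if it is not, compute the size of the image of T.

Since 23 is prime, the nonzero elements of ℤ/23ℤ form a cyclic group of order 22.
As gcd(17, 22) = 1, raising to the 17th power is a bijection on this group: if a^17 ≡ b^17 then (ab^{−1})^17 = 1, and the only element of order dividing gcd(17, 22) = 1 is 1, so a = b.
With T(0) = 0 this makes T injective on all of ℤ/23ℤ, hence bijective (finite equal-size domain and codomain). In particular T is bijective.
Since T is bijective, we find the preimage of 9. The inverse of x ↦ x^17 on (ℤ/23ℤ)^× is x ↦ x^13, because 17·13 = 221 = 10·22 + 1 ≡ 1 (mod 22) and x^{22} = 1 for x ≠ 0 (Fermat). So T⁻¹(9) = 9^13 mod 23.
Repeated squaring mod 23: 9^1 ≡ 9, 9^2 ≡ 9² = 81 ≡ 12, 9^4 ≡ 12² = 144 ≡ 6, 9^8 ≡ 6² = 36 ≡ 13. Since 13 = 8 + 4 + 1, 9^13 ≡ 13·6·9: 13·6 = 78 ≡ 9, then 9·9 = 81 ≡ 12. So 9^13 ≡ 12 (mod 23).
Hence T⁻¹(9) = 12.

12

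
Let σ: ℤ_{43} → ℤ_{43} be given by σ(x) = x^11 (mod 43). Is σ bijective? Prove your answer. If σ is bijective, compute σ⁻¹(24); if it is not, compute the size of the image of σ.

Since 43 is prime, the nonzero elements of ℤ_{43} form a cyclic group of order 42.
As gcd(11, 42) = 1, raising to the 11th power is a bijection on this group: if x_1^11 ≡ x_2^11 then (x_1x_2^{−1})^11 = 1, and the only element of order dividing gcd(11, 42) = 1 is 1, so x_1 = x_2.
With σ(0) = 0 this makes σ injective on all of ℤ_{43}, hence bijective (finite equal-size domain and codomain). In particular σ is bijective.
Since σ is bijective, we find the preimage of 24. The inverse of x ↦ x^11 on (ℤ_{43})^× is x ↦ x^23, because 11·23 = 253 = 6·42 + 1 ≡ 1 (mod 42) and x^{42} = 1 for x ≠ 0 (Fermat). So σ⁻¹(24) = 24^23 mod 43.
Repeated squaring mod 43: 24^1 ≡ 24, 24^2 ≡ 24² = 576 ≡ 17, 24^4 ≡ 17² = 289 ≡ 31, 24^8 ≡ 31² = 961 ≡ 15, 24^16 ≡ 15² = 225 ≡ 10. Since 23 = 16 + 4 + 2 + 1, 24^23 ≡ 10·31·17·24: 10·31 = 310 ≡ 9, then 9·17 = 153 ≡ 24, then 24·24 = 576 ≡ 17. So 24^23 ≡ 17 (mod 43).
Hence σ⁻¹(24) = 17.

17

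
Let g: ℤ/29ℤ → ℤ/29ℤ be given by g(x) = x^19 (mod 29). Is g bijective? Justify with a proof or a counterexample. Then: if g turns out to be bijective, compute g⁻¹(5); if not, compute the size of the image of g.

9

Since 29 is prime, the nonzero elements of ℤ/29ℤ form a cyclic group of order 28.
As gcd(19, 28) = 1, raising to the 19th power is a bijection on this group: if u^19 ≡ v^19 then (uv^{−1})^19 = 1, and the only element of order dividing gcd(19, 28) = 1 is 1, so u = v.
With g(0) = 0 this makes g injective on all of ℤ/29ℤ, hence bijective (finite equal-size domain and codomain). In particular g is bijective.
Since g is bijective, we find the preimage of 5. The inverse of x ↦ x^19 on (ℤ/29ℤ)^× is x ↦ x^3, because 19·3 = 57 = 2·28 + 1 ≡ 1 (mod 28) and x^{28} = 1 for x ≠ 0 (Fermat). So g⁻¹(5) = 5^3 mod 29.
Repeated squaring mod 29: 5^1 ≡ 5, 5^2 ≡ 5² = 25. Since 3 = 2 + 1, 5^3 ≡ 25·5: 25·5 = 125 ≡ 9. So 5^3 ≡ 9 (mod 29).
Hence g⁻¹(5) = 9.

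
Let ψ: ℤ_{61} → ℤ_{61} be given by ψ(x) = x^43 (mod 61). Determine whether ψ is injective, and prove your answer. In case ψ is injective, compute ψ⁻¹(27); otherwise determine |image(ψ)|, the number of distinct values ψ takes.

Since 61 is prime, the nonzero elements of ℤ_{61} form a cyclic group of order 60.
As gcd(43, 60) = 1, raising to the 43rd power is a bijection on this group: if s^43 ≡ t^43 then (st^{−1})^43 = 1, and the only element of order dividing gcd(43, 60) = 1 is 1, so s = t.
With ψ(0) = 0 this makes ψ injective on all of ℤ_{61}, hence bijective (finite equal-size domain and codomain). In particular ψ is injective.
Since ψ is injective, we find the preimage of 27. The inverse of x ↦ x^43 on (ℤ_{61})^× is x ↦ x^7, because 43·7 = 301 = 5·60 + 1 ≡ 1 (mod 60) and x^{60} = 1 for x ≠ 0 (Fermat). So ψ⁻¹(27) = 27^7 mod 61.
Repeated squaring mod 61: 27^1 ≡ 27, 27^2 ≡ 27² = 729 ≡ 58, 27^4 ≡ 58² = 3364 ≡ 9. Since 7 = 4 + 2 + 1, 27^7 ≡ 9·58·27: 9·58 = 522 ≡ 34, then 34·27 = 918 ≡ 3. So 27^7 ≡ 3 (mod 61).
Hence ψ⁻¹(27) = 3.

3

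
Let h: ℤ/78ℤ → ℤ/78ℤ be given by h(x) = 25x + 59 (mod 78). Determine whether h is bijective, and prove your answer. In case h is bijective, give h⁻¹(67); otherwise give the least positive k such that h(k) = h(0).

44

If h(s) = h(t), then 25s ≡ 25t (mod 78). Because gcd(25, 78) = 1, we may cancel 25 to get s ≡ t (mod 78).
We now compute 25⁻¹ mod 78 explicitly. Euclid's algorithm: 78 = 3·25 + 3, 25 = 8·3 + 1; back-substituting gives 1 = 25·25 − 8·78, so 25⁻¹ ≡ 25 (mod 78).
For any y ∈ ℤ/78ℤ, x = 25(y − 59) mod 78 satisfies h(x) = 25·25(y − 59) + 59 ≡ y (since 25·25 ≡ 1 mod 78). So every y has a preimage.
Thus h is bijective.
Since h is bijective, we compute h⁻¹(67): solve 25x + 59 ≡ 67 (mod 78), i.e. 25x ≡ 8 (mod 78).
Multiplying by 25⁻¹ = 25 gives x ≡ 25·8 = 200 = 2·78 + 44 ≡ 44 (mod 78).
Check: h(44) = 25·44 + 59 = 1159 = 14·78 + 67 ≡ 67 (mod 78).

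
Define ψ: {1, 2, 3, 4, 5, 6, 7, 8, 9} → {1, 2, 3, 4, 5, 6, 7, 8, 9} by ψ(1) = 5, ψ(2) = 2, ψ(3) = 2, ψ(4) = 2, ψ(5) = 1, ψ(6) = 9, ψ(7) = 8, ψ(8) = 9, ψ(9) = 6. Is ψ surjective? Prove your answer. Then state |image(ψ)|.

No element maps to 3, so ψ is not surjective.
The image of ψ is {1, 2, 5, 6, 8, 9}, which has 6 elements.

6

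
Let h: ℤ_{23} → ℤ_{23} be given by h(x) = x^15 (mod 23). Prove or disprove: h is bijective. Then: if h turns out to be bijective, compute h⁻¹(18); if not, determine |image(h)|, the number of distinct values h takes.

13

Since 23 is prime, the nonzero elements of ℤ_{23} form a cyclic group of order 22.
As gcd(15, 22) = 1, raising to the 15th power is a bijection on this group: if x_1^15 ≡ x_2^15 then (x_1x_2^{−1})^15 = 1, and the only element of order dividing gcd(15, 22) = 1 is 1, so x_1 = x_2.
With h(0) = 0 this makes h injective on all of ℤ_{23}, hence bijective (finite equal-size domain and codomain). In particular h is bijective.
Since h is bijective, we find the preimage of 18. The inverse of x ↦ x^15 on (ℤ_{23})^× is x ↦ x^3, because 15·3 = 45 = 2·22 + 1 ≡ 1 (mod 22) and x^{22} = 1 for x ≠ 0 (Fermat). So h⁻¹(18) = 18^3 mod 23.
Repeated squaring mod 23: 18^1 ≡ 18, 18^2 ≡ 18² = 324 ≡ 2. Since 3 = 2 + 1, 18^3 ≡ 2·18: 2·18 = 36 ≡ 13. So 18^3 ≡ 13 (mod 23).
Hence h⁻¹(18) = 13.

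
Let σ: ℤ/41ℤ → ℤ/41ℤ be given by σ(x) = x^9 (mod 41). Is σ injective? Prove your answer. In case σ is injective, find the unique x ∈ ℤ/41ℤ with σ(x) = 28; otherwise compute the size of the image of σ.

Since 41 is prime, the nonzero elements of ℤ/41ℤ form a cyclic group of order 40.
As gcd(9, 40) = 1, raising to the 9th power is a bijection on this group: if u^9 ≡ v^9 then (uv^{−1})^9 = 1, and the only element of order dividing gcd(9, 40) = 1 is 1, so u = v.
With σ(0) = 0 this makes σ injective on all of ℤ/41ℤ, hence bijective (finite equal-size domain and codomain). In particular σ is injective.
Since σ is injective, we find the preimage of 28. The inverse of x ↦ x^9 on (ℤ/41ℤ)^× is x ↦ x^9, because 9·9 = 81 = 2·40 + 1 ≡ 1 (mod 40) and x^{40} = 1 for x ≠ 0 (Fermat). So σ⁻¹(28) = 28^9 mod 41.
Repeated squaring mod 41: 28^1 ≡ 28, 28^2 ≡ 28² = 784 ≡ 5, 28^4 ≡ 5² = 25, 28^8 ≡ 25² = 625 ≡ 10. Since 9 = 8 + 1, 28^9 ≡ 10·28: 10·28 = 280 ≡ 34. So 28^9 ≡ 34 (mod 41).
Hence σ⁻¹(28) = 34.

34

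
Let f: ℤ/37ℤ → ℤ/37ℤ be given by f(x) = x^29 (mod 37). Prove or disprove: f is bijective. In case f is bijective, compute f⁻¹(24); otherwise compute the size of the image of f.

2

Since 37 is prime, the nonzero elements of ℤ/37ℤ form a cyclic group of order 36.
As gcd(29, 36) = 1, raising to the 29th power is a bijection on this group: if x_1^29 ≡ x_2^29 then (x_1x_2^{−1})^29 = 1, and the only element of order dividing gcd(29, 36) = 1 is 1, so x_1 = x_2.
With f(0) = 0 this makes f injective on all of ℤ/37ℤ, hence bijective (finite equal-size domain and codomain). In particular f is bijective.
Since f is bijective, we find the preimage of 24. The inverse of x ↦ x^29 on (ℤ/37ℤ)^× is x ↦ x^5, because 29·5 = 145 = 4·36 + 1 ≡ 1 (mod 36) and x^{36} = 1 for x ≠ 0 (Fermat). So f⁻¹(24) = 24^5 mod 37.
Repeated squaring mod 37: 24^1 ≡ 24, 24^2 ≡ 24² = 576 ≡ 21, 24^4 ≡ 21² = 441 ≡ 34. Since 5 = 4 + 1, 24^5 ≡ 34·24: 34·24 = 816 ≡ 2. So 24^5 ≡ 2 (mod 37).
Hence f⁻¹(24) = 2.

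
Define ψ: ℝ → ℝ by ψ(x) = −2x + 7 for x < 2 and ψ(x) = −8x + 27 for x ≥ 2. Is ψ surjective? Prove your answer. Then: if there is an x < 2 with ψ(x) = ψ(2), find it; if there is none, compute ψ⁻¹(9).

-2

Both pieces are strictly decreasing (slopes −2 and −8), so each is injective on its own interval.
The left piece maps (−∞, 2) onto (3, ∞); the right piece maps [2, ∞) onto (−∞, 11].
The union (3, ∞) ∪ (−∞, 11] covers ℝ, so ψ is surjective.
For the follow-up: the images overlap, so an x < 2 with ψ(x) = ψ(2) exists. ψ(2) = 11; solving −2x + 7 = 11 for x < 2 gives x = (11 − 7)/(−2) = −2.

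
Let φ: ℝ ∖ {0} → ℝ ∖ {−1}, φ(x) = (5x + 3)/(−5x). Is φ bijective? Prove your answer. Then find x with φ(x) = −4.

1/5

Suppose φ(x_1) = φ(x_2). Cross-multiplying: (5x_1 + 3)(−5x_2) = (5x_2 + 3)(−5x_1).
Expanding both sides and cancelling the symmetric terms leaves 15·(x_1 − x_2) = 0. Since 15 ≠ 0, x_1 = x_2. So φ is injective.
For any y ≠ −1, solving y(−5x) = 5x + 3 for x gives a well-defined x ≠ 0. So φ is surjective.
Thus φ is bijective.
Solving φ(x) = −4: cross-multiplying gives 5x + 3 = −4(−5x), which rearranges to −15x = −3, so x = 1/5.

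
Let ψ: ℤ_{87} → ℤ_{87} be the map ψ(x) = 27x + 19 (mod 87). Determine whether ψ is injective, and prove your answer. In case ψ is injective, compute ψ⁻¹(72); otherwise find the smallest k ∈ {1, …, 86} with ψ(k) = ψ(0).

Recall that ψ is injective when ψ(s) = ψ(t) forces s = t.
We have gcd(27, 87) = 3 > 1. Taking s = 0 and t = 29: ψ(0) = 19 and ψ(29) = 27·29 + 19 = 802 ≡ 19 (mod 87).
So ψ(0) = ψ(29) while 0 ≠ 29, thus ψ is not injective.
Since ψ is not injective, we find the least positive k with ψ(k) = ψ(0): this means 27k ≡ 0 (mod 87), i.e. 87 ∣ 27k. Since gcd(27, 87) = 3, dividing through by 3 this holds exactly when 29 ∣ 9k, and as gcd(9, 29) = 1, exactly when 29 ∣ k.
The smallest positive such k is 29.

29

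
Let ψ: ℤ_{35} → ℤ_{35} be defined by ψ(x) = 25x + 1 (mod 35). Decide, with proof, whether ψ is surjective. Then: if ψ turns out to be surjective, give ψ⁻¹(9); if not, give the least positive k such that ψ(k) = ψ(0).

Since gcd(25, 35) = 5, we have 25x ≡ 0 (mod 5) for all x, so ψ(x) ≡ 1 (mod 5).
But 0 ≢ 1 (mod 5), so 0 ∈ ℤ_{35} has no preimage. Thus ψ is not surjective.
Since ψ is not surjective, we find the least positive k with ψ(k) = ψ(0): this means 25k ≡ 0 (mod 35), i.e. 35 ∣ 25k. Since gcd(25, 35) = 5, dividing through by 5 this holds exactly when 7 ∣ 5k, and as gcd(5, 7) = 1, exactly when 7 ∣ k.
The smallest positive such k is 7.

7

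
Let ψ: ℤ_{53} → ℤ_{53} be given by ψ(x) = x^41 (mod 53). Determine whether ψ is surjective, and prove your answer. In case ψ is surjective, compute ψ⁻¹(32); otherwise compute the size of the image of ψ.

Since 53 is prime, the nonzero elements of ℤ_{53} form a cyclic group of order 52.
As gcd(41, 52) = 1, raising to the 41st power is a bijection on this group: if u^41 ≡ v^41 then (uv^{−1})^41 = 1, and the only element of order dividing gcd(41, 52) = 1 is 1, so u = v.
With ψ(0) = 0 this makes ψ injective on all of ℤ_{53}, hence bijective (finite equal-size domain and codomain). In particular ψ is surjective.
Since ψ is surjective, we find the preimage of 32. The inverse of x ↦ x^41 on (ℤ_{53})^× is x ↦ x^33, because 41·33 = 1353 = 26·52 + 1 ≡ 1 (mod 52) and x^{52} = 1 for x ≠ 0 (Fermat). So ψ⁻¹(32) = 32^33 mod 53.
Repeated squaring mod 53: 32^1 ≡ 32, 32^2 ≡ 32² = 1024 ≡ 17, 32^4 ≡ 17² = 289 ≡ 24, 32^8 ≡ 24² = 576 ≡ 46, 32^16 ≡ 46² = 2116 ≡ 49, 32^32 ≡ 49² = 2401 ≡ 16. Since 33 = 32 + 1, 32^33 ≡ 16·32: 16·32 = 512 ≡ 35. So 32^33 ≡ 35 (mod 53).
Hence ψ⁻¹(32) = 35.

35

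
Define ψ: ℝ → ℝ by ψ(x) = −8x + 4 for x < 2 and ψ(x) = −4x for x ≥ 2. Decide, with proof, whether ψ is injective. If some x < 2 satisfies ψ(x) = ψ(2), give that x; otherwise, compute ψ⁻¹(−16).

Both pieces are strictly decreasing (slopes −8 and −4), so each is injective on its own interval.
The left piece maps (−∞, 2) onto (−12, ∞); the right piece maps [2, ∞) onto (−∞, −8].
These images overlap. In particular ψ(2) = −8 (right piece), and solving −8x + 4 = −8 on the left piece gives x = 3/2 < 2.
So ψ(3/2) = ψ(2) with 3/2 ≠ 2, and ψ is not injective. This x = 3/2 is the requested value below 2.

3/2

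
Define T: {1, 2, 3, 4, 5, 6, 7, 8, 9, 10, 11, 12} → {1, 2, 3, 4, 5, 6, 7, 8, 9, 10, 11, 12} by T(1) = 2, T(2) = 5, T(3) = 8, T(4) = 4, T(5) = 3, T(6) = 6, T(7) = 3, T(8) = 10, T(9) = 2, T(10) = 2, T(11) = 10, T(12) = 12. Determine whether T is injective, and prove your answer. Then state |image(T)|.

T(5) = 3 = T(7) with 5 ≠ 7, so T is not injective.
The image of T is {2, 3, 4, 5, 6, 8, 10, 12}, which has 8 elements.

8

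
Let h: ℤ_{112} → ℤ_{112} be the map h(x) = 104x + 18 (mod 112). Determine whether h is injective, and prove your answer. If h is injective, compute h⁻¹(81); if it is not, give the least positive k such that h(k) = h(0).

14

We have gcd(104, 112) = 8 > 1. Taking u = 0 and v = 14: h(0) = 18 and h(14) = 104·14 + 18 = 1474 ≡ 18 (mod 112).
So h(0) = h(14) while 0 ≠ 14, hence h is not injective.
Since h is not injective, we find the least positive k with h(k) = h(0): this means 104k ≡ 0 (mod 112), i.e. 112 ∣ 104k. Since gcd(104, 112) = 8, dividing through by 8 this holds exactly when 14 ∣ 13k, and as gcd(13, 14) = 1, exactly when 14 ∣ k.
The smallest positive such k is 14.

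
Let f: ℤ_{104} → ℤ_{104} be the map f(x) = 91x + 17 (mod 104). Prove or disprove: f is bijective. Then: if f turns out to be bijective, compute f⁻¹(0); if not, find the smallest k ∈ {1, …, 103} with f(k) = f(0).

By definition, f is injective if f(x_1) = f(x_2) implies x_1 = x_2.
We have gcd(91, 104) = 13 > 1. Taking x_1 = 0 and x_2 = 8: f(0) = 17 and f(8) = 91·8 + 17 = 745 ≡ 17 (mod 104).
So f(0) = f(8) while 0 ≠ 8, thus f is not injective, hence not bijective.
Since f is not bijective, we find the least positive k with f(k) = f(0): this means 91k ≡ 0 (mod 104), i.e. 104 ∣ 91k. Since gcd(91, 104) = 13, dividing through by 13 this holds exactly when 8 ∣ 7k, and as gcd(7, 8) = 1, exactly when 8 ∣ k.
The smallest positive such k is 8.

8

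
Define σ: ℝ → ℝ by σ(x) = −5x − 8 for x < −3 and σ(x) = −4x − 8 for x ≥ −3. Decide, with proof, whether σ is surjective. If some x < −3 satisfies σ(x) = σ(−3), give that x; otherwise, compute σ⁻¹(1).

-9/4

Both pieces are strictly decreasing (slopes −5 and −4), so each is injective on its own interval.
The left piece maps (−∞, −3) onto (7, ∞); the right piece maps [−3, ∞) onto (−∞, 4].
The union (7, ∞) ∪ (−∞, 4] omits the interval between 7 and 4; in particular 7 has no preimage. So σ is not surjective.
Because the two images are disjoint, no x < −3 has σ(x) = σ(−3), so we compute σ⁻¹(1): 1 lies in (−∞, 4], so solve −4x − 8 = 1: x = (1 + 8)/(−4) = −9/4.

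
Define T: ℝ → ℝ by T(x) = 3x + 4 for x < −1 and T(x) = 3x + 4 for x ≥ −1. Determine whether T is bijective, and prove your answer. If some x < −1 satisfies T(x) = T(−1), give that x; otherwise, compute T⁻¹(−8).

Both pieces are strictly increasing (slopes 3 and 3), so each is injective on its own interval.
The left piece maps (−∞, −1) onto (−∞, 1); the right piece maps [−1, ∞) onto [1, ∞).
Since 1 = 1, the images partition ℝ: T is injective and surjective, hence bijective.
Because the two images are disjoint, no x < −1 has T(x) = T(−1), so we compute T⁻¹(−8): −8 lies in (−∞, 1), so solve 3x + 4 = −8: x = (−8 − 4)/3 = −4.

-4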